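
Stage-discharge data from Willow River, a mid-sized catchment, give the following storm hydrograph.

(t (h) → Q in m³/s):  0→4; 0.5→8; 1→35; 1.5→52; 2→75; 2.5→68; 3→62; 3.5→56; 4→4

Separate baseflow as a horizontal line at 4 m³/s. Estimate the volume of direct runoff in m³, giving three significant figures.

Direct-runoff ordinates (Q − Q_b): 0.0, 4.0, 31.0, 48.0, 71.0, 64.0, 58.0, 52.0, 0.0 m³/s.
ΣQ_DR = 328.0 m³/s.
With Δt = 0.5 h = 1800 s, V = ΣQ_DR · Δt = 328.0 × 1800 = 5.90 × 10^5 m³.

V ≈ 5.90 × 10^5 m³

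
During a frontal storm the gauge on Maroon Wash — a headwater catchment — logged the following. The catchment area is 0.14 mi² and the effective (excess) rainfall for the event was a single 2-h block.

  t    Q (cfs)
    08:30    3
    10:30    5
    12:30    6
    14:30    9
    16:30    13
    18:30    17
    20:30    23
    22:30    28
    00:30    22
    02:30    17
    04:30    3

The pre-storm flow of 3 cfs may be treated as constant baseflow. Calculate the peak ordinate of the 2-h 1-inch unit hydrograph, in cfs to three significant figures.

Direct runoff: 0.0, 2.0, 3.0, 6.0, 10.0, 14.0, 20.0, 25.0, 19.0, 14.0, 0.0 cfs; ΣQ_DR = 113.0 cfs, peak = 25.0 cfs.
Runoff depth d = ΣQ_DR·Δt / A = 113.0 × 7200 / (0.14 mi²) = 2.501 in.
The 1-inch UH is the DRH scaled by (1 in)/d, so U_p = 25.0 × 1/2.501 = 9.99 cfs.

U_p ≈ 9.99 cfs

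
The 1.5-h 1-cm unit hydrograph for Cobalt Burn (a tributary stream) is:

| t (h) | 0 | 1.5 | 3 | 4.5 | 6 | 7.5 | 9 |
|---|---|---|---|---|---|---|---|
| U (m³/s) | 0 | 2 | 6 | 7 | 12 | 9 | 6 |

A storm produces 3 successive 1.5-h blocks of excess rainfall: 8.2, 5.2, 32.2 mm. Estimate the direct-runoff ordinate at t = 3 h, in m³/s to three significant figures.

By discrete convolution, Q_j = Σ (P_i / 10 mm) · U_{j−i}.
At t = 3 h (j=2): Q = (8.2/10)·6 + (5.2/10)·2 + (32.2/10)·0 = 5.96 m³/s.

Q ≈ 5.96 m³/s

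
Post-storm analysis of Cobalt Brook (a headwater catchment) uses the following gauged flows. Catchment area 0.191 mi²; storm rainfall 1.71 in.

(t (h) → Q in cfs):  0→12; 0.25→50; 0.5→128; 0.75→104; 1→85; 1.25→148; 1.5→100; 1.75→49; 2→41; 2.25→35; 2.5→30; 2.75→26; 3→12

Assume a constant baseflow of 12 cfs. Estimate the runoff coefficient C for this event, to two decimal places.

C ≈ 0.79

ΣQ_DR = 664.0 cfs; V = ΣQ_DR·Δt = 5.976 × 10^5 ft³.
Runoff depth d = V / A = 1.347 in.
C = d / P = 1.347 / 1.71 = 0.79.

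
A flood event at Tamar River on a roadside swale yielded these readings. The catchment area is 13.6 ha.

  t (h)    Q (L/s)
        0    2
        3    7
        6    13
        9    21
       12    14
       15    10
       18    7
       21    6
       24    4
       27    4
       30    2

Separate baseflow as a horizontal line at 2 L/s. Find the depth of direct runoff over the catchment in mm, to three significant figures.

d ≈ 5.40 mm

Direct runoff: 0.0, 5.0, 11.0, 19.0, 12.0, 8.0, 5.0, 4.0, 2.0, 2.0, 0.0 L/s; ΣQ_DR = 68.00 L/s.
V = ΣQ_DR · Δt = 68.00 × 10800 s = 7.344 × 10^5 L.
Over A = 13.6 ha, depth = V / A = 5.40 mm.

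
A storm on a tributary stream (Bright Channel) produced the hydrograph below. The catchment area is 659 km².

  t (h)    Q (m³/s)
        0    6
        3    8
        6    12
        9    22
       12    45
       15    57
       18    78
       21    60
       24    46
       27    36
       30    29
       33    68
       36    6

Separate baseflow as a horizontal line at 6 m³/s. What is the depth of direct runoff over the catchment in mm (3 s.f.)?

d ≈ 6.47 mm

Direct runoff: 0.0, 2.0, 6.0, 16.0, 39.0, 51.0, 72.0, 54.0, 40.0, 30.0, 23.0, 62.0, 0.0 m³/s; ΣQ_DR = 395.0 m³/s.
V = ΣQ_DR · Δt = 395.0 × 10800 s = 4.266 × 10^6 m³.
Over A = 659 km², depth = V / A = 6.47 mm.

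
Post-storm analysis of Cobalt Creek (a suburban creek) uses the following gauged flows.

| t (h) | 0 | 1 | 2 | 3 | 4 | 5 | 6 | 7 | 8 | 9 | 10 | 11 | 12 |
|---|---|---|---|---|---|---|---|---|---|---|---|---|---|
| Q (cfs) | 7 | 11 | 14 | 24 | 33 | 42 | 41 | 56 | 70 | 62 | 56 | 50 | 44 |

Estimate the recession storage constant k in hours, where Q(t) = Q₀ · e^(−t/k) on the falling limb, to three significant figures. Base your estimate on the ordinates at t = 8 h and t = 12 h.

k ≈ 8.62 h

On the falling limb, Q drops from 70 to 44 cfs between t = 8 h and t = 12 h (Δt = 4 h).
k = −Δt / ln(Q₂/Q₁) = −4 / ln(44/70) = 8.62 h.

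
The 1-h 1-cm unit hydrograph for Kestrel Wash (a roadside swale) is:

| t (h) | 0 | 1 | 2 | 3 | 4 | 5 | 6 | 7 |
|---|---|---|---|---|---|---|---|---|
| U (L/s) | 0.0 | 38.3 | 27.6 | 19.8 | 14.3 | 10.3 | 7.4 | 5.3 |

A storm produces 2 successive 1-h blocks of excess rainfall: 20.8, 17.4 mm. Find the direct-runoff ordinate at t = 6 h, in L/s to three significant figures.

By discrete convolution, Q_j = Σ (P_i / 10 mm) · U_{j−i}.
At t = 6 h (j=6): Q = (20.8/10)·7.4 + (17.4/10)·10.3 = 33.3 L/s.

Q ≈ 33.3 L/s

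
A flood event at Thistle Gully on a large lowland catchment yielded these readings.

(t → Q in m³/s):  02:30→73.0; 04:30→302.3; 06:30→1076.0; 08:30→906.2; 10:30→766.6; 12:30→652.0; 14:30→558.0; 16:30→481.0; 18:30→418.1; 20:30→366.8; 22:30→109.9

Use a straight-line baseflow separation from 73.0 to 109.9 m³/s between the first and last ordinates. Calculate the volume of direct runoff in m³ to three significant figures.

V ≈ 3.39 × 10^7 m³

Direct-runoff ordinates (Q − Q_b): 0.00, 225.61, 995.62, 822.13, 678.84, 560.55, 462.86, 382.17, 315.58, 260.59, 0.00 m³/s.
ΣQ_DR = 4704 m³/s.
With Δt = 2 h = 7200 s, V = ΣQ_DR · Δt = 4704 × 7200 = 3.39 × 10^7 m³.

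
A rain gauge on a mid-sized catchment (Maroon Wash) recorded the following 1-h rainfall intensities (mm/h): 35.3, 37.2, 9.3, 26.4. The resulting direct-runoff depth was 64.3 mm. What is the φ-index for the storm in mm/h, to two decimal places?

φ ≈ 11.53 mm/h

Only the 3 blocks with intensity above φ contribute runoff: 35.3, 37.2, 26.4 mm/h.
Σ(I−φ)·Δt = d  ⇒  (35.3+37.2+26.4 − 3φ)·1 = 64.3
φ = (98.90 − 64.3/1) / 3 = 11.53 mm/h.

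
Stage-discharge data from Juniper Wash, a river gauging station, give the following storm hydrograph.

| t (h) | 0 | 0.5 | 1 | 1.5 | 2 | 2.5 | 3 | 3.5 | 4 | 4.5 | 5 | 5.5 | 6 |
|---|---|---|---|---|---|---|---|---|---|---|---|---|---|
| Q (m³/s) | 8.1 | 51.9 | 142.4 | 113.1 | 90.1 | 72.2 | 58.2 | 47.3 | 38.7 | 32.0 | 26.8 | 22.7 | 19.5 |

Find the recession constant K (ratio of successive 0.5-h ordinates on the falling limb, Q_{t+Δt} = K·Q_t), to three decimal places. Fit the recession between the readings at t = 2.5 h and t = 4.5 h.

K ≈ 0.816

Using the recession-limb readings at t = 2.5 h and t = 4.5 h: Q falls from 72.2 to 32.0 m³/s over 4 intervals.
K = (Q₂/Q₁)^(1/4) = (32.0/72.2)^(1/4) = 0.816.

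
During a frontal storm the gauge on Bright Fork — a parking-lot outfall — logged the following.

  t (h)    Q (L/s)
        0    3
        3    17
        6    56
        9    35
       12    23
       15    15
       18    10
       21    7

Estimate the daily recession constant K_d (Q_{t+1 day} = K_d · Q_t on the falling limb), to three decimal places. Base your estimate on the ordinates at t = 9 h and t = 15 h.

K_d ≈ 0.034

Between t = 9 h and t = 15 h the flow falls from 35 to 15 L/s over 2×3 h = 6 h.
Per-interval ratio K = (15/35)^(1/2) = 0.6547; K_d = K^(24/3) = 0.034.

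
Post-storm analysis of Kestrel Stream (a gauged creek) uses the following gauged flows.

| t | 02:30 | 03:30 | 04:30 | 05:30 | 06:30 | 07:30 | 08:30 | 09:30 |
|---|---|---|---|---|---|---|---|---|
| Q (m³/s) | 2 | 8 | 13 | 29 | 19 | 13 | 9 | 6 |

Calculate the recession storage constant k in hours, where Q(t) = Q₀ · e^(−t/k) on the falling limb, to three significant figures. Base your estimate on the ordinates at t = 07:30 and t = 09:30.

On the falling limb, Q drops from 13 to 6 m³/s between t = 07:30 and t = 09:30 (Δt = 2 h).
k = −Δt / ln(Q₂/Q₁) = −2 / ln(6/13) = 2.59 h.

k ≈ 2.59 h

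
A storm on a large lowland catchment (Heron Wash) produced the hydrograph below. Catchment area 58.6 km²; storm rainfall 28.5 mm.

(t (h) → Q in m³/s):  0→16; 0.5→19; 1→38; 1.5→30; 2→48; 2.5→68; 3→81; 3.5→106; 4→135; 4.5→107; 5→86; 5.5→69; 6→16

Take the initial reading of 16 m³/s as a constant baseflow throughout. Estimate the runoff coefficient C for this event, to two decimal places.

C ≈ 0.66

ΣQ_DR = 611.0 m³/s; V = ΣQ_DR·Δt = 1.100 × 10^6 m³.
Runoff depth d = V / A = 18.77 mm.
C = d / P = 18.77 / 28.5 = 0.66.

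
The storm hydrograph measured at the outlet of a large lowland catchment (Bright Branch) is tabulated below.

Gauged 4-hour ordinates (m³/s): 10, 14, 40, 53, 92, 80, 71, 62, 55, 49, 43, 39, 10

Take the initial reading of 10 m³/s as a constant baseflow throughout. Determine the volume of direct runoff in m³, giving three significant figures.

V ≈ 7.03 × 10^6 m³

Direct-runoff ordinates (Q − Q_b): 0.0, 4.0, 30.0, 43.0, 82.0, 70.0, 61.0, 52.0, 45.0, 39.0, 33.0, 29.0, 0.0 m³/s.
ΣQ_DR = 488.0 m³/s.
With Δt = 4 h = 14400 s, V = ΣQ_DR · Δt = 488.0 × 14400 = 7.03 × 10^6 m³.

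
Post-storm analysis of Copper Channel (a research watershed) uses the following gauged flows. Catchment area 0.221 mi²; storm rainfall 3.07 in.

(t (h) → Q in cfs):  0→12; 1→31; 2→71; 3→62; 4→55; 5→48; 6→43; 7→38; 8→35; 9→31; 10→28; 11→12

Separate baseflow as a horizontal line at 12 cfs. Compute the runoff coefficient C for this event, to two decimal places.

C ≈ 0.74

ΣQ_DR = 322.0 cfs; V = ΣQ_DR·Δt = 1.159 × 10^6 ft³.
Runoff depth d = V / A = 2.258 in.
C = d / P = 2.258 / 3.07 = 0.74.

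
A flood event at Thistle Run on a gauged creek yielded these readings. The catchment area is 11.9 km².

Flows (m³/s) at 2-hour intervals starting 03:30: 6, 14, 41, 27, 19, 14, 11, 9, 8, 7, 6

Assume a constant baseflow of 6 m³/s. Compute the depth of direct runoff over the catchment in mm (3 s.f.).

d ≈ 58.1 mm

Direct runoff: 0.0, 8.0, 35.0, 21.0, 13.0, 8.0, 5.0, 3.0, 2.0, 1.0, 0.0 m³/s; ΣQ_DR = 96.00 m³/s.
V = ΣQ_DR · Δt = 96.00 × 7200 s = 6.912 × 10^5 m³.
Over A = 11.9 km², depth = V / A = 58.1 mm.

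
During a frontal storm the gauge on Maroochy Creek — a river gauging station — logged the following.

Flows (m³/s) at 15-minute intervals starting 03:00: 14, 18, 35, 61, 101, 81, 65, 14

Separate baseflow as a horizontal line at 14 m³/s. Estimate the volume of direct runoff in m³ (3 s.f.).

Direct-runoff ordinates (Q − Q_b): 0.0, 4.0, 21.0, 47.0, 87.0, 67.0, 51.0, 0.0 m³/s.
ΣQ_DR = 277.0 m³/s.
With Δt = 0.25 h = 900 s, V = ΣQ_DR · Δt = 277.0 × 900 = 2.49 × 10^5 m³.

V ≈ 2.49 × 10^5 m³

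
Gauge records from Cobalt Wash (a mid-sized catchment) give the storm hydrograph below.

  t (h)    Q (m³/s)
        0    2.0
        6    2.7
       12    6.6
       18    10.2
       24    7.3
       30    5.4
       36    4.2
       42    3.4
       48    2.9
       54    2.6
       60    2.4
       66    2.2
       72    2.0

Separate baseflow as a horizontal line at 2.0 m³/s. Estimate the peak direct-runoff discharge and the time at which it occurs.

Q_p = 8.2 m³/s at t = 18 h

Subtracting baseflow gives direct-runoff ordinates: 0.0, 0.7, 4.6, 8.2, 5.3, 3.4, 2.2, 1.4, 0.9, 0.6, 0.4, 0.2, 0.0 m³/s.
The maximum is 8.2 m³/s, occurring at the reading for t = 18 h.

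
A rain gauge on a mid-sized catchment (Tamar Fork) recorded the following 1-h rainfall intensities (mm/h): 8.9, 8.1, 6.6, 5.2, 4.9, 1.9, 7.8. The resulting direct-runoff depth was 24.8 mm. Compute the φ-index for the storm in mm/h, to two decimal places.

Only the 6 blocks with intensity above φ contribute runoff: 8.9, 8.1, 6.6, 5.2, 4.9, 7.8 mm/h.
Σ(I−φ)·Δt = d  ⇒  (8.9+8.1+6.6+5.2+4.9+7.8 − 6φ)·1 = 24.8
φ = (41.50 − 24.8/1) / 6 = 2.78 mm/h.

φ ≈ 2.78 mm/h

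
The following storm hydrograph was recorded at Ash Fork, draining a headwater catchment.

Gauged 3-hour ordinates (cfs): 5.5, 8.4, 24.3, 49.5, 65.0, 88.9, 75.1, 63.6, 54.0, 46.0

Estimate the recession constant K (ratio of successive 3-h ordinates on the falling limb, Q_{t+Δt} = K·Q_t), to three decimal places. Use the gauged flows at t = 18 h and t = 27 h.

Using the recession-limb readings at t = 18 h and t = 27 h: Q falls from 75.1 to 46.0 cfs over 3 intervals.
K = (Q₂/Q₁)^(1/3) = (46.0/75.1)^(1/3) = 0.849.

K ≈ 0.849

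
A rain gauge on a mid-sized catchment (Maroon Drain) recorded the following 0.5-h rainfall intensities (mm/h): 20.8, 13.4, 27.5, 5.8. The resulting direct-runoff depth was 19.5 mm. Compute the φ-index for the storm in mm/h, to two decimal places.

φ ≈ 7.57 mm/h

Only the 3 blocks with intensity above φ contribute runoff: 20.8, 13.4, 27.5 mm/h.
Σ(I−φ)·Δt = d  ⇒  (20.8+13.4+27.5 − 3φ)·0.5 = 19.5
φ = (61.70 − 19.5/0.5) / 3 = 7.57 mm/h.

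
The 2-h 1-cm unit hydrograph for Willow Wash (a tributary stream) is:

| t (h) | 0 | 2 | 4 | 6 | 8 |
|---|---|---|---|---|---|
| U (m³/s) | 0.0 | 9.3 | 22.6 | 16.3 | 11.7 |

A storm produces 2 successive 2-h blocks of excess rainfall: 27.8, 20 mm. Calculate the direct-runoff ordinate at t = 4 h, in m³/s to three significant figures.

By discrete convolution, Q_j = Σ (P_i / 10 mm) · U_{j−i}.
At t = 4 h (j=2): Q = (27.8/10)·22.6 + (20/10)·9.3 = 81.4 m³/s.

Q ≈ 81.4 m³/s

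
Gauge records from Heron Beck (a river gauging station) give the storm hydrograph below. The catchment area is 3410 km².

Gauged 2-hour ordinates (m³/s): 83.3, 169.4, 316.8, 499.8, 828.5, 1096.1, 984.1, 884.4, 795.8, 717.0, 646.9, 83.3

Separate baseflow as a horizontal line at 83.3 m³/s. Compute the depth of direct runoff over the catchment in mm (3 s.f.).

Direct runoff: 0.0, 86.1, 233.5, 416.5, 745.2, 1012.8, 900.8, 801.1, 712.5, 633.7, 563.6, 0.0 m³/s; ΣQ_DR = 6106 m³/s.
V = ΣQ_DR · Δt = 6106 × 7200 s = 4.396 × 10^7 m³.
Over A = 3410 km², depth = V / A = 12.9 mm.

d ≈ 12.9 mm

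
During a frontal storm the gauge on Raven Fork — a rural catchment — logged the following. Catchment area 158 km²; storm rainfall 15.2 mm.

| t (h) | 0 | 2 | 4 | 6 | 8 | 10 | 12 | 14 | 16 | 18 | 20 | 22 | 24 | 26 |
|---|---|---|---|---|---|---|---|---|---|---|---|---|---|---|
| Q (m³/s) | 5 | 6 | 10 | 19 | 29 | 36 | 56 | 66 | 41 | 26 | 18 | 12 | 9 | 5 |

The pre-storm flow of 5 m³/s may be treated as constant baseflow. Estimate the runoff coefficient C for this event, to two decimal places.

C ≈ 0.80

ΣQ_DR = 268.0 m³/s; V = ΣQ_DR·Δt = 1.930 × 10^6 m³.
Runoff depth d = V / A = 12.21 mm.
C = d / P = 12.21 / 15.2 = 0.80.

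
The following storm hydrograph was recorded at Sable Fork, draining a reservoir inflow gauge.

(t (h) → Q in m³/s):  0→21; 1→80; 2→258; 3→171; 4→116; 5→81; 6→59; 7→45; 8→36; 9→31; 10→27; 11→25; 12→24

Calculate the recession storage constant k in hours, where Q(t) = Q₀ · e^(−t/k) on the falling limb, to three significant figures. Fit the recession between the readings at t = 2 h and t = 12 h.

k ≈ 4.21 h

On the falling limb, Q drops from 258 to 24 m³/s between t = 2 h and t = 12 h (Δt = 10 h).
k = −Δt / ln(Q₂/Q₁) = −10 / ln(24/258) = 4.21 h.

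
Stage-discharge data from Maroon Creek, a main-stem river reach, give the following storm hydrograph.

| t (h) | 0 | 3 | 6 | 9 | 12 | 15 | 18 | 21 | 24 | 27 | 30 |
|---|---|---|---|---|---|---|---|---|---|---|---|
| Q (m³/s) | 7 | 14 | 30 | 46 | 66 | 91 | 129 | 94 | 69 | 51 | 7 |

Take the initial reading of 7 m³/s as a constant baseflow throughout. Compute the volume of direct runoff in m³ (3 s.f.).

V ≈ 5.69 × 10^6 m³

Direct-runoff ordinates (Q − Q_b): 0.0, 7.0, 23.0, 39.0, 59.0, 84.0, 122.0, 87.0, 62.0, 44.0, 0.0 m³/s.
ΣQ_DR = 527.0 m³/s.
With Δt = 3 h = 10800 s, V = ΣQ_DR · Δt = 527.0 × 10800 = 5.69 × 10^6 m³.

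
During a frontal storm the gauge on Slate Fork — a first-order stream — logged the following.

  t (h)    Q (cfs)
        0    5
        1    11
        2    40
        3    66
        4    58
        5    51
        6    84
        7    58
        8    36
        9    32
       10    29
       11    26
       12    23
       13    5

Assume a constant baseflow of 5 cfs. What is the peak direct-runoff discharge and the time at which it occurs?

Q_p = 79.0 cfs at t = 6 h

Subtracting baseflow gives direct-runoff ordinates: 0.0, 6.0, 35.0, 61.0, 53.0, 46.0, 79.0, 53.0, 31.0, 27.0, 24.0, 21.0, 18.0, 0.0 cfs.
The maximum is 79.0 cfs, occurring at the reading for t = 6 h.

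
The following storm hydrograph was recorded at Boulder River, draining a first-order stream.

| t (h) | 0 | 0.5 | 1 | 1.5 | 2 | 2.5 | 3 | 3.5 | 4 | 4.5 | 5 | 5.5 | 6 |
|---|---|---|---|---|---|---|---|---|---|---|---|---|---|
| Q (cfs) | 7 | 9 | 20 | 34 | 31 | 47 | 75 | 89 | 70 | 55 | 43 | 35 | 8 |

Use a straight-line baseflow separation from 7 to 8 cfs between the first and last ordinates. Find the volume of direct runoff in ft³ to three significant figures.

Direct-runoff ordinates (Q − Q_b): 0.00, 1.92, 12.83, 26.75, 23.67, 39.58, 67.50, 81.42, 62.33, 47.25, 35.17, 27.08, 0.00 cfs.
ΣQ_DR = 425.5 cfs.
With Δt = 0.5 h = 1800 s, V = ΣQ_DR · Δt = 425.5 × 1800 = 7.66 × 10^5 ft³.

V ≈ 7.66 × 10^5 ft³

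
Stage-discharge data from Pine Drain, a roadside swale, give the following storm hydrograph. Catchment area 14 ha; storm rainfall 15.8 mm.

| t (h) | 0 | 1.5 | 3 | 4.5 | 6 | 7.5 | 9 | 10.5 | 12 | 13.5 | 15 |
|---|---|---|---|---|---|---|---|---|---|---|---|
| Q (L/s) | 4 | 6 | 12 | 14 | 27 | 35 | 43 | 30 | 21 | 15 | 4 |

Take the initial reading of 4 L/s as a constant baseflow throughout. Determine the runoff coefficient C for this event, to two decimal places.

C ≈ 0.41

ΣQ_DR = 167.0 L/s; V = ΣQ_DR·Δt = 9.018 × 10^5 L.
Runoff depth d = V / A = 6.441 mm.
C = d / P = 6.441 / 15.8 = 0.41.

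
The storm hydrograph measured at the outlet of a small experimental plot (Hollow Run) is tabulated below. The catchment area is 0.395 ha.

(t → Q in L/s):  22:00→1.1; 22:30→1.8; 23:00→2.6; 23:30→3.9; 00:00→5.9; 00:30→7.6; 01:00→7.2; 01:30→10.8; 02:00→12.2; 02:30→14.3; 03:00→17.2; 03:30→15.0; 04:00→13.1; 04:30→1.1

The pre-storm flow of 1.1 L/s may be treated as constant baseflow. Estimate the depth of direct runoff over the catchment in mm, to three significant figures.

Direct runoff: 0.0, 0.7, 1.5, 2.8, 4.8, 6.5, 6.1, 9.7, 11.1, 13.2, 16.1, 13.9, 12.0, 0.0 L/s; ΣQ_DR = 98.40 L/s.
V = ΣQ_DR · Δt = 98.40 × 1800 s = 1.771 × 10^5 L.
Over A = 0.395 ha, depth = V / A = 44.8 mm.

d ≈ 44.8 mm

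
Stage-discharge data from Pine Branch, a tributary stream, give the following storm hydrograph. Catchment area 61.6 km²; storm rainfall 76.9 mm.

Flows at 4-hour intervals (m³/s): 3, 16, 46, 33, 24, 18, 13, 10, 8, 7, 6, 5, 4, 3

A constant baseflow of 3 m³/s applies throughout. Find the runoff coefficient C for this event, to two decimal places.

C ≈ 0.47

ΣQ_DR = 154.0 m³/s; V = ΣQ_DR·Δt = 2.218 × 10^6 m³.
Runoff depth d = V / A = 36.00 mm.
C = d / P = 36.00 / 76.9 = 0.47.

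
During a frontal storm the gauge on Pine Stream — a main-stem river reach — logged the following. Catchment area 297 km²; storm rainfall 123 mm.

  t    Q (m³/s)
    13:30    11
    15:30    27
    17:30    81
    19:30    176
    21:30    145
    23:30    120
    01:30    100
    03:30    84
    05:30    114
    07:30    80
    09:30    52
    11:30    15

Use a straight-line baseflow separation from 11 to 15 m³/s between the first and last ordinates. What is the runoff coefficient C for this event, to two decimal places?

ΣQ_DR = 849.0 m³/s; V = ΣQ_DR·Δt = 6.113 × 10^6 m³.
Runoff depth d = V / A = 20.58 mm.
C = d / P = 20.58 / 123 = 0.17.

C ≈ 0.17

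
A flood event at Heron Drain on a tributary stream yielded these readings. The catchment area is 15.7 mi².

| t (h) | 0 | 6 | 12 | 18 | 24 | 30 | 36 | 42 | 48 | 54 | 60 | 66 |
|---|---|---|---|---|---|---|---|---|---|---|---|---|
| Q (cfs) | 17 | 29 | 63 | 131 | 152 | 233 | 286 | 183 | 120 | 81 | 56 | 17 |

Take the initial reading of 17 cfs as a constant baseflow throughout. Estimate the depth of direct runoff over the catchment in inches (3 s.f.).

Direct runoff: 0.0, 12.0, 46.0, 114.0, 135.0, 216.0, 269.0, 166.0, 103.0, 64.0, 39.0, 0.0 cfs; ΣQ_DR = 1164 cfs.
V = ΣQ_DR · Δt = 1164 × 21600 s = 2.514 × 10^7 ft³.
Over A = 15.7 mi², depth = V / A = 0.689 in.

d ≈ 0.689 in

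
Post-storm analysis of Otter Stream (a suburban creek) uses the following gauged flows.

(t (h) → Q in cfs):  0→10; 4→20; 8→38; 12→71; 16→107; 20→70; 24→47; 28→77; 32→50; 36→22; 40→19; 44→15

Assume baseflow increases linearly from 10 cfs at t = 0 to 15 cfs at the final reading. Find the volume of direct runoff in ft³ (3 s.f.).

Direct-runoff ordinates (Q − Q_b): 0.00, 9.55, 27.09, 59.64, 95.18, 57.73, 34.27, 63.82, 36.36, 7.91, 4.45, 0.00 cfs.
ΣQ_DR = 396.0 cfs.
With Δt = 4 h = 14400 s, V = ΣQ_DR · Δt = 396.0 × 14400 = 5.70 × 10^6 ft³.

V ≈ 5.70 × 10^6 ft³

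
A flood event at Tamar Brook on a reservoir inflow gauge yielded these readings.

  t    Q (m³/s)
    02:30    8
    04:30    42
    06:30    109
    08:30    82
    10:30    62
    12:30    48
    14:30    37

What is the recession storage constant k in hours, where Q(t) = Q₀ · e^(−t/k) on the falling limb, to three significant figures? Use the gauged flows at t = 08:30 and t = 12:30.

k ≈ 7.47 h

On the falling limb, Q drops from 82 to 48 m³/s between t = 08:30 and t = 12:30 (Δt = 4 h).
k = −Δt / ln(Q₂/Q₁) = −4 / ln(48/82) = 7.47 h.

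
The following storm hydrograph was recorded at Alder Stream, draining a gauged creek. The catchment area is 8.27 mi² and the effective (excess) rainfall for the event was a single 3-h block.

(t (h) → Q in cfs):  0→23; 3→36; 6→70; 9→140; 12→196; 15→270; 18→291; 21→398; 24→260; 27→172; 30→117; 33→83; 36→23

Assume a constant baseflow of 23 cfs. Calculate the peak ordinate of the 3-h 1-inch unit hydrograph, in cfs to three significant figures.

Direct runoff: 0.0, 13.0, 47.0, 117.0, 173.0, 247.0, 268.0, 375.0, 237.0, 149.0, 94.0, 60.0, 0.0 cfs; ΣQ_DR = 1780 cfs, peak = 375.0 cfs.
Runoff depth d = ΣQ_DR·Δt / A = 1780 × 10800 / (8.27 mi²) = 1.001 in.
The 1-inch UH is the DRH scaled by (1 in)/d, so U_p = 375.0 × 1/1.001 = 375 cfs.

U_p ≈ 375 cfs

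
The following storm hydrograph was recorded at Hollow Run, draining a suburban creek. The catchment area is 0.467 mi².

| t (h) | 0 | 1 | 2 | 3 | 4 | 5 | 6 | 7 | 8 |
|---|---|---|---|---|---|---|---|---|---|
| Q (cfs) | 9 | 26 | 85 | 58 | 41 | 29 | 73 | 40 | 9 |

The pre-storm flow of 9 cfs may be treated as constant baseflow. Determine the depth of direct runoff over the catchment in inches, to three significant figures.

Direct runoff: 0.0, 17.0, 76.0, 49.0, 32.0, 20.0, 64.0, 31.0, 0.0 cfs; ΣQ_DR = 289.0 cfs.
V = ΣQ_DR · Δt = 289.0 × 3600 s = 1.040 × 10^6 ft³.
Over A = 0.467 mi², depth = V / A = 0.959 in.

d ≈ 0.959 in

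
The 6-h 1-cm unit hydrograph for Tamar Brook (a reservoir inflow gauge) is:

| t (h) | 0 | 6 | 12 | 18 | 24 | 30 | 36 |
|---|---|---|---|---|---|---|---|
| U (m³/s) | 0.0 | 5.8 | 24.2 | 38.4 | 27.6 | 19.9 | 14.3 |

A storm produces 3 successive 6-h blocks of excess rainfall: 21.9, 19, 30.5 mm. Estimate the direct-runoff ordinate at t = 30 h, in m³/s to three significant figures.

Q ≈ 213 m³/s

By discrete convolution, Q_j = Σ (P_i / 10 mm) · U_{j−i}.
At t = 30 h (j=5): Q = (21.9/10)·19.9 + (19/10)·27.6 + (30.5/10)·38.4 = 213 m³/s.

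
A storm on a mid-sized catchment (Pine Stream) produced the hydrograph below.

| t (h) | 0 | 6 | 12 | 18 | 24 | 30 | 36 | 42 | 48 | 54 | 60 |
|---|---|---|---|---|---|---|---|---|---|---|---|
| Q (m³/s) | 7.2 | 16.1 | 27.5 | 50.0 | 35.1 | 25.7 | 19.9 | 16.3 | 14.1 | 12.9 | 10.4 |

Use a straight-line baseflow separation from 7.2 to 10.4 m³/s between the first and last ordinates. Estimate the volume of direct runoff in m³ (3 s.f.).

V ≈ 2.99 × 10^6 m³

Direct-runoff ordinates (Q − Q_b): 0.00, 8.58, 19.66, 41.84, 26.62, 16.90, 10.78, 6.86, 4.34, 2.82, 0.00 m³/s.
ΣQ_DR = 138.4 m³/s.
With Δt = 6 h = 21600 s, V = ΣQ_DR · Δt = 138.4 × 21600 = 2.99 × 10^6 m³.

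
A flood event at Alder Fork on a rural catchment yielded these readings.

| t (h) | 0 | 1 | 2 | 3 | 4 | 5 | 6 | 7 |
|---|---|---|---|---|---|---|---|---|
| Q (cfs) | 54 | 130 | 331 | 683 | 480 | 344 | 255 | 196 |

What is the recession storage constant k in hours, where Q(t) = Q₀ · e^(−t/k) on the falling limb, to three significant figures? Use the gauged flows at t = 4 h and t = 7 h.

On the falling limb, Q drops from 480 to 196 cfs between t = 4 h and t = 7 h (Δt = 3 h).
k = −Δt / ln(Q₂/Q₁) = −3 / ln(196/480) = 3.35 h.

k ≈ 3.35 h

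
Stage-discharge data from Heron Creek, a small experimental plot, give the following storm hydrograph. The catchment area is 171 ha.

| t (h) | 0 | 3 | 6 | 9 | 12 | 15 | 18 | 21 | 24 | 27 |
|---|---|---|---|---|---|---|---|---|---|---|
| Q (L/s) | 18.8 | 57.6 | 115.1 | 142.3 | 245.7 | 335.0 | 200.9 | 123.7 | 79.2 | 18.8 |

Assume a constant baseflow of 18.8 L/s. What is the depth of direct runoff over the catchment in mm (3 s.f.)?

d ≈ 7.26 mm

Direct runoff: 0.0, 38.8, 96.3, 123.5, 226.9, 316.2, 182.1, 104.9, 60.4, 0.0 L/s; ΣQ_DR = 1149 L/s.
V = ΣQ_DR · Δt = 1149 × 10800 s = 1.241 × 10^7 L.
Over A = 171 ha, depth = V / A = 7.26 mm.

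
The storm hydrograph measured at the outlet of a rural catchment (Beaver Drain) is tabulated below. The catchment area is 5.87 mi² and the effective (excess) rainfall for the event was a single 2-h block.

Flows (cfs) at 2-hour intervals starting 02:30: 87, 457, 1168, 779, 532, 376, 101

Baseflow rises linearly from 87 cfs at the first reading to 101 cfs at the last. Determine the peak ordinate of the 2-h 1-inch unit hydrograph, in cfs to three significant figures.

Direct runoff: 0.00, 367.67, 1076.33, 685.00, 435.67, 277.33, 0.00 cfs; ΣQ_DR = 2842 cfs, peak = 1076.33 cfs.
Runoff depth d = ΣQ_DR·Δt / A = 2842 × 7200 / (5.87 mi²) = 1.500 in.
The 1-inch UH is the DRH scaled by (1 in)/d, so U_p = 1076.33 × 1/1.500 = 717 cfs.

U_p ≈ 717 cfs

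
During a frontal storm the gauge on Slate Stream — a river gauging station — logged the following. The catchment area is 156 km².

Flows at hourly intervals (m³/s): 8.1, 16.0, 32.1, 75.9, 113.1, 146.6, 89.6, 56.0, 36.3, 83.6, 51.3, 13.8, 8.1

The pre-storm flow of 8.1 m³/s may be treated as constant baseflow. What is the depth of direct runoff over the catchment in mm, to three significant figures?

Direct runoff: 0.0, 7.9, 24.0, 67.8, 105.0, 138.5, 81.5, 47.9, 28.2, 75.5, 43.2, 5.7, 0.0 m³/s; ΣQ_DR = 625.2 m³/s.
V = ΣQ_DR · Δt = 625.2 × 3600 s = 2.251 × 10^6 m³.
Over A = 156 km², depth = V / A = 14.4 mm.

d ≈ 14.4 mm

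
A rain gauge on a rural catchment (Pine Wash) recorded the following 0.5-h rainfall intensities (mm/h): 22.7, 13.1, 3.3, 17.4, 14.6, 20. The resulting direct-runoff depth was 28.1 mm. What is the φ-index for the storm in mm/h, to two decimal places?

Only the 5 blocks with intensity above φ contribute runoff: 22.7, 13.1, 17.4, 14.6, 20 mm/h.
Σ(I−φ)·Δt = d  ⇒  (22.7+13.1+17.4+14.6+20 − 5φ)·0.5 = 28.1
φ = (87.80 − 28.1/0.5) / 5 = 6.32 mm/h.

φ ≈ 6.32 mm/h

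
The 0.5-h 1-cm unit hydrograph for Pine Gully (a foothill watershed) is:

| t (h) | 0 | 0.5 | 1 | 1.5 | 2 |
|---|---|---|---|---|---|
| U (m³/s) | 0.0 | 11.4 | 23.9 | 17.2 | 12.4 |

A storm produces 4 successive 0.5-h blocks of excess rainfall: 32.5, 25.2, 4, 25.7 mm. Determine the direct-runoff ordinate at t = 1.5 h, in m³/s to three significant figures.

Q ≈ 121 m³/s

By discrete convolution, Q_j = Σ (P_i / 10 mm) · U_{j−i}.
At t = 1.5 h (j=3): Q = (32.5/10)·17.2 + (25.2/10)·23.9 + (4/10)·11.4 + (25.7/10)·0.0 = 121 m³/s.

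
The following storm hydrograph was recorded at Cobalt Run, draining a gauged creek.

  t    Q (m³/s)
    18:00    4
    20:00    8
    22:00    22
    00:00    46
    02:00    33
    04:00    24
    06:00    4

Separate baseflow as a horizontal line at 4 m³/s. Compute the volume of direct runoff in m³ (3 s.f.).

V ≈ 8.14 × 10^5 m³

Direct-runoff ordinates (Q − Q_b): 0.0, 4.0, 18.0, 42.0, 29.0, 20.0, 0.0 m³/s.
ΣQ_DR = 113.0 m³/s.
With Δt = 2 h = 7200 s, V = ΣQ_DR · Δt = 113.0 × 7200 = 8.14 × 10^5 m³.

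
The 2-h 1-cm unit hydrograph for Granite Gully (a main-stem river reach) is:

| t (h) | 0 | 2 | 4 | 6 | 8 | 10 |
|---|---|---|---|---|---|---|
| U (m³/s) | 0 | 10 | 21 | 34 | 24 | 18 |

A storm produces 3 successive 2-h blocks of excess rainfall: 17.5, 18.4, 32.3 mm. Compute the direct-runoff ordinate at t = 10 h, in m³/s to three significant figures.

Q ≈ 185 m³/s

By discrete convolution, Q_j = Σ (P_i / 10 mm) · U_{j−i}.
At t = 10 h (j=5): Q = (17.5/10)·18 + (18.4/10)·24 + (32.3/10)·34 = 185 m³/s.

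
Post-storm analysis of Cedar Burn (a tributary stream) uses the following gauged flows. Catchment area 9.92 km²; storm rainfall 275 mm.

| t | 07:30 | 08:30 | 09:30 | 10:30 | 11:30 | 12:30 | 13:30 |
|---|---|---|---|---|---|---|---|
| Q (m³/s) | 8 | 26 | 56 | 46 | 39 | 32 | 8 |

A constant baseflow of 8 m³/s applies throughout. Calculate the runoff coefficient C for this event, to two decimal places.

ΣQ_DR = 159.0 m³/s; V = ΣQ_DR·Δt = 5.724 × 10^5 m³.
Runoff depth d = V / A = 57.70 mm.
C = d / P = 57.70 / 275 = 0.21.

C ≈ 0.21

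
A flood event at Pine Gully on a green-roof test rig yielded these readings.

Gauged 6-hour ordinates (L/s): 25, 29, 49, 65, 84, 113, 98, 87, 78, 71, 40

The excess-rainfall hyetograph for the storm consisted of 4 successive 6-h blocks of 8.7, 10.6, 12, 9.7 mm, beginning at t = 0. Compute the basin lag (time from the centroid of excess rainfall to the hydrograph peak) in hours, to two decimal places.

Centroid of excess rainfall: t_c = Σ P_i·t̄_i / ΣP_i = 12.3220 h (block centres at 3, 9, 15, 21 h).
Hydrograph peak occurs at t = 30 h, so basin lag t_L = 30 − 12.3220 = 17.68 h.

t_L ≈ 17.68 h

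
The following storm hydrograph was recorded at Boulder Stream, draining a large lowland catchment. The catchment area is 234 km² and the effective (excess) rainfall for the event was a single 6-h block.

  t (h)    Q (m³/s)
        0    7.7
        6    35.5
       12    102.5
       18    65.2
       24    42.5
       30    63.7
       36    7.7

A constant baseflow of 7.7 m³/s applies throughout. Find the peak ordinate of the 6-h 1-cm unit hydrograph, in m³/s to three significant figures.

Direct runoff: 0.0, 27.8, 94.8, 57.5, 34.8, 56.0, 0.0 m³/s; ΣQ_DR = 270.9 m³/s, peak = 94.8 m³/s.
Runoff depth d = ΣQ_DR·Δt / A = 270.9 × 21600 / (234 km²) = 25.01 mm.
The 1-cm UH is the DRH scaled by (10 mm)/d, so U_p = 94.8 × 10/25.01 = 37.9 m³/s.

U_p ≈ 37.9 m³/s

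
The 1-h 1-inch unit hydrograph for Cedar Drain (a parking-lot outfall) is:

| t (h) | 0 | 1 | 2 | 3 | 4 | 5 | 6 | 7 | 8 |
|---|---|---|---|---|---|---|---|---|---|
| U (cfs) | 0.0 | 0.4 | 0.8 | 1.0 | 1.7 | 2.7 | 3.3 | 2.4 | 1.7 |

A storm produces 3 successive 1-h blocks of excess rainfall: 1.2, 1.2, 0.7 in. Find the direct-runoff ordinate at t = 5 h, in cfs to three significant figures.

Q ≈ 5.98 cfs

By discrete convolution, Q_j = Σ (P_i / 1 in) · U_{j−i}.
At t = 5 h (j=5): Q = (1.2/1)·2.7 + (1.2/1)·1.7 + (0.7/1)·1.0 = 5.98 cfs.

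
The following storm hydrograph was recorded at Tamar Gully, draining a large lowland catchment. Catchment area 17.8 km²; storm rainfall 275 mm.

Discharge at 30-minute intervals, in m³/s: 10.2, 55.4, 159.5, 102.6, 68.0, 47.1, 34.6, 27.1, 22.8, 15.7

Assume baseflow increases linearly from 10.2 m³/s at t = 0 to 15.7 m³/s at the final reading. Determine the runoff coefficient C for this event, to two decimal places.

C ≈ 0.15

ΣQ_DR = 413.5 m³/s; V = ΣQ_DR·Δt = 7.443 × 10^5 m³.
Runoff depth d = V / A = 41.81 mm.
C = d / P = 41.81 / 275 = 0.15.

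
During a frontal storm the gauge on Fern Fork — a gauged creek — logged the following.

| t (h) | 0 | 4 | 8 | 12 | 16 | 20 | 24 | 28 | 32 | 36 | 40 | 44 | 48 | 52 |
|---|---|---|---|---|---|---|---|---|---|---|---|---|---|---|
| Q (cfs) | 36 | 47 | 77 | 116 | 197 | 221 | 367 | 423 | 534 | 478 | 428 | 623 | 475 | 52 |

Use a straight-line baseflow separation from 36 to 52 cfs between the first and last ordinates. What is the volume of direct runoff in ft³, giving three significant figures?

V ≈ 4.98 × 10^7 ft³

Direct-runoff ordinates (Q − Q_b): 0.00, 9.77, 38.54, 76.31, 156.08, 178.85, 323.62, 378.38, 488.15, 430.92, 379.69, 573.46, 424.23, 0.00 cfs.
ΣQ_DR = 3458 cfs.
With Δt = 4 h = 14400 s, V = ΣQ_DR · Δt = 3458 × 14400 = 4.98 × 10^7 ft³.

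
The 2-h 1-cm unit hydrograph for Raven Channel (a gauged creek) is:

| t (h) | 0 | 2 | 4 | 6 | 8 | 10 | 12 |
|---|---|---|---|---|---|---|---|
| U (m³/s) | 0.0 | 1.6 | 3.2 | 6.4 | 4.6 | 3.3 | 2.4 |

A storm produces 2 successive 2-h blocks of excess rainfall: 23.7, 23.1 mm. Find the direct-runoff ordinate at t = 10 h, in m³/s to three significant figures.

By discrete convolution, Q_j = Σ (P_i / 10 mm) · U_{j−i}.
At t = 10 h (j=5): Q = (23.7/10)·3.3 + (23.1/10)·4.6 = 18.4 m³/s.

Q ≈ 18.4 m³/s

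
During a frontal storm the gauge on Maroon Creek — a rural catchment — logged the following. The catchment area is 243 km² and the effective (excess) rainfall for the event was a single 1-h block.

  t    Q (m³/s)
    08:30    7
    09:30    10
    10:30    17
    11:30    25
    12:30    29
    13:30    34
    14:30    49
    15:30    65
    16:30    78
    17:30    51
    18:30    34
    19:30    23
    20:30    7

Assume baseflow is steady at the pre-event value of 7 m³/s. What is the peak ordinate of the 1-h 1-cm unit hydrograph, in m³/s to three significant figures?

U_p ≈ 142 m³/s

Direct runoff: 0.0, 3.0, 10.0, 18.0, 22.0, 27.0, 42.0, 58.0, 71.0, 44.0, 27.0, 16.0, 0.0 m³/s; ΣQ_DR = 338.0 m³/s, peak = 71.0 m³/s.
Runoff depth d = ΣQ_DR·Δt / A = 338.0 × 3600 / (243 km²) = 5.007 mm.
The 1-cm UH is the DRH scaled by (10 mm)/d, so U_p = 71.0 × 10/5.007 = 142 m³/s.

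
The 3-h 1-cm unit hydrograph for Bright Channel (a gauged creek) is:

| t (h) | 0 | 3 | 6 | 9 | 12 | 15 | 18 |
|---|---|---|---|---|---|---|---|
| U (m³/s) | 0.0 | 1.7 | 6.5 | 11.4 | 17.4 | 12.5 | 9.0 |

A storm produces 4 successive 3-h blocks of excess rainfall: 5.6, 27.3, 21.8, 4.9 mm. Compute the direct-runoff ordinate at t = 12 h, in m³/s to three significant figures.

Q ≈ 55.9 m³/s

By discrete convolution, Q_j = Σ (P_i / 10 mm) · U_{j−i}.
At t = 12 h (j=4): Q = (5.6/10)·17.4 + (27.3/10)·11.4 + (21.8/10)·6.5 + (4.9/10)·1.7 = 55.9 m³/s.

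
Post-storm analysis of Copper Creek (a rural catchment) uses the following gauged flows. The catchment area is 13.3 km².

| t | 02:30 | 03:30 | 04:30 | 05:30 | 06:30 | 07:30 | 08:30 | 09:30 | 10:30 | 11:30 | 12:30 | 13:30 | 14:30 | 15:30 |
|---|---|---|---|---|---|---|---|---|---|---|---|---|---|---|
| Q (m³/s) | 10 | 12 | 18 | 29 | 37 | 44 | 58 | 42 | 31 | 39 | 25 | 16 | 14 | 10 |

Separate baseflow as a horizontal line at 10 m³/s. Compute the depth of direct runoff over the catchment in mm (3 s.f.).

Direct runoff: 0.0, 2.0, 8.0, 19.0, 27.0, 34.0, 48.0, 32.0, 21.0, 29.0, 15.0, 6.0, 4.0, 0.0 m³/s; ΣQ_DR = 245.0 m³/s.
V = ΣQ_DR · Δt = 245.0 × 3600 s = 8.820 × 10^5 m³.
Over A = 13.3 km², depth = V / A = 66.3 mm.

d ≈ 66.3 mm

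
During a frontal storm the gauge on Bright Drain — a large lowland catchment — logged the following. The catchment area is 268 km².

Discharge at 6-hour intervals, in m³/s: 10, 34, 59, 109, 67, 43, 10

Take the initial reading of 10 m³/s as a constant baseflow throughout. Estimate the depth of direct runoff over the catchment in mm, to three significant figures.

Direct runoff: 0.0, 24.0, 49.0, 99.0, 57.0, 33.0, 0.0 m³/s; ΣQ_DR = 262.0 m³/s.
V = ΣQ_DR · Δt = 262.0 × 21600 s = 5.659 × 10^6 m³.
Over A = 268 km², depth = V / A = 21.1 mm.

d ≈ 21.1 mm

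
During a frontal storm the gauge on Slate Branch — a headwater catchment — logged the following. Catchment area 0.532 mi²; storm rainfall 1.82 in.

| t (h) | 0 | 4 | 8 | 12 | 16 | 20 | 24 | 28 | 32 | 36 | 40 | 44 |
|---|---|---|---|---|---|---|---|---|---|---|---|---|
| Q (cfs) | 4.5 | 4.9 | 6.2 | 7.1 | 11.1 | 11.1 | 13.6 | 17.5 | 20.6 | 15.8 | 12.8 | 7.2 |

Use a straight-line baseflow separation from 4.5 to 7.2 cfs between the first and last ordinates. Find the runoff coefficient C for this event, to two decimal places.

C ≈ 0.40

ΣQ_DR = 62.20 cfs; V = ΣQ_DR·Δt = 8.957 × 10^5 ft³.
Runoff depth d = V / A = 0.7247 in.
C = d / P = 0.7247 / 1.82 = 0.40.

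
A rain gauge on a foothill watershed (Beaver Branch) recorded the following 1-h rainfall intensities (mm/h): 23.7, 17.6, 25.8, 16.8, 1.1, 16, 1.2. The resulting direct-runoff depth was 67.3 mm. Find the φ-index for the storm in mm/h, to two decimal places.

Only the 5 blocks with intensity above φ contribute runoff: 23.7, 17.6, 25.8, 16.8, 16 mm/h.
Σ(I−φ)·Δt = d  ⇒  (23.7+17.6+25.8+16.8+16 − 5φ)·1 = 67.3
φ = (99.90 − 67.3/1) / 5 = 6.52 mm/h.

φ ≈ 6.52 mm/h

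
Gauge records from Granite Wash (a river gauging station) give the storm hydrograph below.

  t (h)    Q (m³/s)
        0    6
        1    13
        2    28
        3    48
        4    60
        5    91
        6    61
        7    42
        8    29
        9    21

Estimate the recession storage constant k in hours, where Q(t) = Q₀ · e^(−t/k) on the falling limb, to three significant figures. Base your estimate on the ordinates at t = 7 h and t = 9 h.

k ≈ 2.89 h

On the falling limb, Q drops from 42 to 21 m³/s between t = 7 h and t = 9 h (Δt = 2 h).
k = −Δt / ln(Q₂/Q₁) = −2 / ln(21/42) = 2.89 h.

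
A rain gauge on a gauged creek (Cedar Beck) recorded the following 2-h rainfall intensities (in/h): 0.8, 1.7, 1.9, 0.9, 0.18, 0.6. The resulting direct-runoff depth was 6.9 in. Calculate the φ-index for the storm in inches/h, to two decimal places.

Only the 5 blocks with intensity above φ contribute runoff: 0.8, 1.7, 1.9, 0.9, 0.6 in/h.
Σ(I−φ)·Δt = d  ⇒  (0.8+1.7+1.9+0.9+0.6 − 5φ)·2 = 6.9
φ = (5.900 − 6.9/2) / 5 = 0.49 in/h.

φ ≈ 0.49 in/h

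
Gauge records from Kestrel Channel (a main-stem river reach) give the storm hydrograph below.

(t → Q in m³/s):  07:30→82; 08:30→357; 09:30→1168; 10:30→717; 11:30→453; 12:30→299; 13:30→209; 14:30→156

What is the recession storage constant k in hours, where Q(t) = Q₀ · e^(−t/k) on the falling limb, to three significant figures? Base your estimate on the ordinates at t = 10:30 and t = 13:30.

On the falling limb, Q drops from 717 to 209 m³/s between t = 10:30 and t = 13:30 (Δt = 3 h).
k = −Δt / ln(Q₂/Q₁) = −3 / ln(209/717) = 2.43 h.

k ≈ 2.43 h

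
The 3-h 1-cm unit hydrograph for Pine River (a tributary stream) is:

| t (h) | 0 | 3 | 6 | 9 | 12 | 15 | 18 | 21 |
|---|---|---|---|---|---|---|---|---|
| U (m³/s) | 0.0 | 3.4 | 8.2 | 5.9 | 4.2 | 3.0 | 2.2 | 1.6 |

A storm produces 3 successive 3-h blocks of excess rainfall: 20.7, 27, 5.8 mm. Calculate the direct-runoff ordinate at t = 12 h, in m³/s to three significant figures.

Q ≈ 29.4 m³/s

By discrete convolution, Q_j = Σ (P_i / 10 mm) · U_{j−i}.
At t = 12 h (j=4): Q = (20.7/10)·4.2 + (27/10)·5.9 + (5.8/10)·8.2 = 29.4 m³/s.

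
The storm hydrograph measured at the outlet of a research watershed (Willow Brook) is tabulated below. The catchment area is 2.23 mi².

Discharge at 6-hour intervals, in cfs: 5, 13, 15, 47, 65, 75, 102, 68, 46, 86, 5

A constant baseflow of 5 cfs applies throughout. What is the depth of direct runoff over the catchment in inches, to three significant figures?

d ≈ 1.97 in

Direct runoff: 0.0, 8.0, 10.0, 42.0, 60.0, 70.0, 97.0, 63.0, 41.0, 81.0, 0.0 cfs; ΣQ_DR = 472.0 cfs.
V = ΣQ_DR · Δt = 472.0 × 21600 s = 1.020 × 10^7 ft³.
Over A = 2.23 mi², depth = V / A = 1.97 in.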